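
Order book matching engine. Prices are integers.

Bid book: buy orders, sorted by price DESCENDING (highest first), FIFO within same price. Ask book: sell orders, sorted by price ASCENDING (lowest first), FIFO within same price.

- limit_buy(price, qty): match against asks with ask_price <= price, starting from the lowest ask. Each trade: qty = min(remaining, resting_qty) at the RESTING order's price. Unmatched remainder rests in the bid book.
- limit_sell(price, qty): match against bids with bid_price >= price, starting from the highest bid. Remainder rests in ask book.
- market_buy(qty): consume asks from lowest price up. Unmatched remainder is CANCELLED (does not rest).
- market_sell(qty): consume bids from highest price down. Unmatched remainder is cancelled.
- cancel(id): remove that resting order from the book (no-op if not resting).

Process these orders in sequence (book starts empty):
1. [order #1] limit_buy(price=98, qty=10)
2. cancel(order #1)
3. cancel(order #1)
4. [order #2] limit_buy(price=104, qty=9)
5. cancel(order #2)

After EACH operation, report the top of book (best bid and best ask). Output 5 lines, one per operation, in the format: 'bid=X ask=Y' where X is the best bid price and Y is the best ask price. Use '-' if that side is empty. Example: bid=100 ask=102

Answer: bid=98 ask=-
bid=- ask=-
bid=- ask=-
bid=104 ask=-
bid=- ask=-

Derivation:
After op 1 [order #1] limit_buy(price=98, qty=10): fills=none; bids=[#1:10@98] asks=[-]
After op 2 cancel(order #1): fills=none; bids=[-] asks=[-]
After op 3 cancel(order #1): fills=none; bids=[-] asks=[-]
After op 4 [order #2] limit_buy(price=104, qty=9): fills=none; bids=[#2:9@104] asks=[-]
After op 5 cancel(order #2): fills=none; bids=[-] asks=[-]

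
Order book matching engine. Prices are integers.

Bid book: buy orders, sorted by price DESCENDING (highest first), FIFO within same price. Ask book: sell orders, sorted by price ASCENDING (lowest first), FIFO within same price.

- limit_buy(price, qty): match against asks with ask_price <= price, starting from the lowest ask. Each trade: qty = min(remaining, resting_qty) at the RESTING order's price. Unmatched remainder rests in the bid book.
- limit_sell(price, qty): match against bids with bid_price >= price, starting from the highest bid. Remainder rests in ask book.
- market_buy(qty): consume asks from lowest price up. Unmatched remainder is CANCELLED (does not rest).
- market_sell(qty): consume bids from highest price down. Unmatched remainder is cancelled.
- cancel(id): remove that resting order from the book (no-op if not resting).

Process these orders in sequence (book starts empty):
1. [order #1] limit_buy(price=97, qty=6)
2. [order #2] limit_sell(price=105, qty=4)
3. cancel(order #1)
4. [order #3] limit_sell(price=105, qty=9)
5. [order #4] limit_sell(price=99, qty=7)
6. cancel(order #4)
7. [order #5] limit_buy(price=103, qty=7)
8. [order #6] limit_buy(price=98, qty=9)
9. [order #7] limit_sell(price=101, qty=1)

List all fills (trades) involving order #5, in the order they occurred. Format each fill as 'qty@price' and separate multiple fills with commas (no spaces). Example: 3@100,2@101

Answer: 1@103

Derivation:
After op 1 [order #1] limit_buy(price=97, qty=6): fills=none; bids=[#1:6@97] asks=[-]
After op 2 [order #2] limit_sell(price=105, qty=4): fills=none; bids=[#1:6@97] asks=[#2:4@105]
After op 3 cancel(order #1): fills=none; bids=[-] asks=[#2:4@105]
After op 4 [order #3] limit_sell(price=105, qty=9): fills=none; bids=[-] asks=[#2:4@105 #3:9@105]
After op 5 [order #4] limit_sell(price=99, qty=7): fills=none; bids=[-] asks=[#4:7@99 #2:4@105 #3:9@105]
After op 6 cancel(order #4): fills=none; bids=[-] asks=[#2:4@105 #3:9@105]
After op 7 [order #5] limit_buy(price=103, qty=7): fills=none; bids=[#5:7@103] asks=[#2:4@105 #3:9@105]
After op 8 [order #6] limit_buy(price=98, qty=9): fills=none; bids=[#5:7@103 #6:9@98] asks=[#2:4@105 #3:9@105]
After op 9 [order #7] limit_sell(price=101, qty=1): fills=#5x#7:1@103; bids=[#5:6@103 #6:9@98] asks=[#2:4@105 #3:9@105]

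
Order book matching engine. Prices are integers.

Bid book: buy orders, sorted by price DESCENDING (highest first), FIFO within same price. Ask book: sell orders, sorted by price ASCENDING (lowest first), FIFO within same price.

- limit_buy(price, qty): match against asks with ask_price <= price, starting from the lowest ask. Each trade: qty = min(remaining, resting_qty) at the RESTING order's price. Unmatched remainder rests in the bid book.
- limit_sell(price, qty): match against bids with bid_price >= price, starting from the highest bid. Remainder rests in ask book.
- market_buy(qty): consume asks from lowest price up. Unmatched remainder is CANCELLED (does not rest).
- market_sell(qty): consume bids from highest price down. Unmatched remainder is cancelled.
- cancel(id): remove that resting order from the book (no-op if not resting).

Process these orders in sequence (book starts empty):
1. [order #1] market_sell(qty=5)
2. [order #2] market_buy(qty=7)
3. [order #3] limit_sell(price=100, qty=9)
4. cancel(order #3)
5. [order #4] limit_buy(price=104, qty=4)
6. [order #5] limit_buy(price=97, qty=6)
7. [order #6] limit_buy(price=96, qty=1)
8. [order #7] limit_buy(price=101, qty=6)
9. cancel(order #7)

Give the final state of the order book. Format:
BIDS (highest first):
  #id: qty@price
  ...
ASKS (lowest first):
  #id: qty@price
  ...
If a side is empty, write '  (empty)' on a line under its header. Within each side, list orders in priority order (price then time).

After op 1 [order #1] market_sell(qty=5): fills=none; bids=[-] asks=[-]
After op 2 [order #2] market_buy(qty=7): fills=none; bids=[-] asks=[-]
After op 3 [order #3] limit_sell(price=100, qty=9): fills=none; bids=[-] asks=[#3:9@100]
After op 4 cancel(order #3): fills=none; bids=[-] asks=[-]
After op 5 [order #4] limit_buy(price=104, qty=4): fills=none; bids=[#4:4@104] asks=[-]
After op 6 [order #5] limit_buy(price=97, qty=6): fills=none; bids=[#4:4@104 #5:6@97] asks=[-]
After op 7 [order #6] limit_buy(price=96, qty=1): fills=none; bids=[#4:4@104 #5:6@97 #6:1@96] asks=[-]
After op 8 [order #7] limit_buy(price=101, qty=6): fills=none; bids=[#4:4@104 #7:6@101 #5:6@97 #6:1@96] asks=[-]
After op 9 cancel(order #7): fills=none; bids=[#4:4@104 #5:6@97 #6:1@96] asks=[-]

Answer: BIDS (highest first):
  #4: 4@104
  #5: 6@97
  #6: 1@96
ASKS (lowest first):
  (empty)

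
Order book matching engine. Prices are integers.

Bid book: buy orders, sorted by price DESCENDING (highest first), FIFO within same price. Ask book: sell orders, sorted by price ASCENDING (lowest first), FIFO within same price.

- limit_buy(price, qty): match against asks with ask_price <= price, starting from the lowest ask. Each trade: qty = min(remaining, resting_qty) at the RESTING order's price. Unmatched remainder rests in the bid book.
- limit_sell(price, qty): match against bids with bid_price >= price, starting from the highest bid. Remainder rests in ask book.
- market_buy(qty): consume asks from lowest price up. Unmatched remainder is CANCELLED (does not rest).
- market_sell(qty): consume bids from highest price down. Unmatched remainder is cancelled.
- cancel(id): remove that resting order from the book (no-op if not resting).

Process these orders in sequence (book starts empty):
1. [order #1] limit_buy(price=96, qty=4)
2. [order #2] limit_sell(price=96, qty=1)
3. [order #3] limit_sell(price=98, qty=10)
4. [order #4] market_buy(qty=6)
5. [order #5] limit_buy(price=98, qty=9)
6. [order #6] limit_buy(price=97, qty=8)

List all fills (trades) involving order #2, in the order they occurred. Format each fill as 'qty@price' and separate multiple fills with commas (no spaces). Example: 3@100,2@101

After op 1 [order #1] limit_buy(price=96, qty=4): fills=none; bids=[#1:4@96] asks=[-]
After op 2 [order #2] limit_sell(price=96, qty=1): fills=#1x#2:1@96; bids=[#1:3@96] asks=[-]
After op 3 [order #3] limit_sell(price=98, qty=10): fills=none; bids=[#1:3@96] asks=[#3:10@98]
After op 4 [order #4] market_buy(qty=6): fills=#4x#3:6@98; bids=[#1:3@96] asks=[#3:4@98]
After op 5 [order #5] limit_buy(price=98, qty=9): fills=#5x#3:4@98; bids=[#5:5@98 #1:3@96] asks=[-]
After op 6 [order #6] limit_buy(price=97, qty=8): fills=none; bids=[#5:5@98 #6:8@97 #1:3@96] asks=[-]

Answer: 1@96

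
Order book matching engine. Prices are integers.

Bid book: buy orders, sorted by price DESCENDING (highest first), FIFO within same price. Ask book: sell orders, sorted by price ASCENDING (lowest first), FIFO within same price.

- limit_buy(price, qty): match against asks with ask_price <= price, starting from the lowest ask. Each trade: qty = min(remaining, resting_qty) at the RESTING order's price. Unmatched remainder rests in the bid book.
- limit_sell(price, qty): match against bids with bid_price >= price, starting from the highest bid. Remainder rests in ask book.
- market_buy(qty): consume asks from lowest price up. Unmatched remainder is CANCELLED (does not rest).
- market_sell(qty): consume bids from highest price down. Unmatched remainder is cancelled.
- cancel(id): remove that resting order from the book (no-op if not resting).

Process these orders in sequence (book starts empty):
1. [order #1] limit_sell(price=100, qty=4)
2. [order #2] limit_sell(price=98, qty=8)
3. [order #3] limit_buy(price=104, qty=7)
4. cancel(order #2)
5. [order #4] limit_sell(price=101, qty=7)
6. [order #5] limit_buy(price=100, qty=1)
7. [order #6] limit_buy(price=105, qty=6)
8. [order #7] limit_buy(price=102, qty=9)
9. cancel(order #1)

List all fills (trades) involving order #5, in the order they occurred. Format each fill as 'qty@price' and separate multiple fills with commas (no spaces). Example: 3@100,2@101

Answer: 1@100

Derivation:
After op 1 [order #1] limit_sell(price=100, qty=4): fills=none; bids=[-] asks=[#1:4@100]
After op 2 [order #2] limit_sell(price=98, qty=8): fills=none; bids=[-] asks=[#2:8@98 #1:4@100]
After op 3 [order #3] limit_buy(price=104, qty=7): fills=#3x#2:7@98; bids=[-] asks=[#2:1@98 #1:4@100]
After op 4 cancel(order #2): fills=none; bids=[-] asks=[#1:4@100]
After op 5 [order #4] limit_sell(price=101, qty=7): fills=none; bids=[-] asks=[#1:4@100 #4:7@101]
After op 6 [order #5] limit_buy(price=100, qty=1): fills=#5x#1:1@100; bids=[-] asks=[#1:3@100 #4:7@101]
After op 7 [order #6] limit_buy(price=105, qty=6): fills=#6x#1:3@100 #6x#4:3@101; bids=[-] asks=[#4:4@101]
After op 8 [order #7] limit_buy(price=102, qty=9): fills=#7x#4:4@101; bids=[#7:5@102] asks=[-]
After op 9 cancel(order #1): fills=none; bids=[#7:5@102] asks=[-]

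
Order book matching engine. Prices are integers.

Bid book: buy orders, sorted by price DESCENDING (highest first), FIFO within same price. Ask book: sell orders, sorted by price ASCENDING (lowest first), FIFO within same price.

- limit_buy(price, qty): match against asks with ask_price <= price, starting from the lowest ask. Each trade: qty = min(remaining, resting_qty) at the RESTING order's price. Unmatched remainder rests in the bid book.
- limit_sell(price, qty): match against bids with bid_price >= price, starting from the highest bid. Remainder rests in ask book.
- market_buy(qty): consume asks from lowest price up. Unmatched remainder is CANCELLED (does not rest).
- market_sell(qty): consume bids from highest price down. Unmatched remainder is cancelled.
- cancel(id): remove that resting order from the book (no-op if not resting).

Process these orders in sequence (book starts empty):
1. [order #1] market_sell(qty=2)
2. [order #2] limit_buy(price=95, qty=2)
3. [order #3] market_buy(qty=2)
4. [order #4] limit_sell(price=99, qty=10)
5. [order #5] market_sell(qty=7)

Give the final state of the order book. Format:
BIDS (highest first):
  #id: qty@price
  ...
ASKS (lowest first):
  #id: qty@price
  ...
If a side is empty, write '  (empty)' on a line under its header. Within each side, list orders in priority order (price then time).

After op 1 [order #1] market_sell(qty=2): fills=none; bids=[-] asks=[-]
After op 2 [order #2] limit_buy(price=95, qty=2): fills=none; bids=[#2:2@95] asks=[-]
After op 3 [order #3] market_buy(qty=2): fills=none; bids=[#2:2@95] asks=[-]
After op 4 [order #4] limit_sell(price=99, qty=10): fills=none; bids=[#2:2@95] asks=[#4:10@99]
After op 5 [order #5] market_sell(qty=7): fills=#2x#5:2@95; bids=[-] asks=[#4:10@99]

Answer: BIDS (highest first):
  (empty)
ASKS (lowest first):
  #4: 10@99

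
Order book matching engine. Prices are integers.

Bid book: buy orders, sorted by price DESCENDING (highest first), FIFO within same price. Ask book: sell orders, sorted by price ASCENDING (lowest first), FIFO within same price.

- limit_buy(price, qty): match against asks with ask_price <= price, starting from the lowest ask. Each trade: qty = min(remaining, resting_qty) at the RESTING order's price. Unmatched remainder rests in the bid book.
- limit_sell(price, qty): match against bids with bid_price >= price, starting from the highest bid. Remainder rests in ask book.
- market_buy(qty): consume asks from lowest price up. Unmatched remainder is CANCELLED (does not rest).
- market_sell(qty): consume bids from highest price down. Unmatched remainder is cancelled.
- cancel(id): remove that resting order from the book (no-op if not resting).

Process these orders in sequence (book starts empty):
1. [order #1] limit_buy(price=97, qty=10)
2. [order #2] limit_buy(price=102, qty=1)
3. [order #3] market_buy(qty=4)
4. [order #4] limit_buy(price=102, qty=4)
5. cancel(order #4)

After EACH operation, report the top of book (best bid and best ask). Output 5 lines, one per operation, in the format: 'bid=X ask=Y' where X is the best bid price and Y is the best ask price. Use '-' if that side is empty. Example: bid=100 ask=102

After op 1 [order #1] limit_buy(price=97, qty=10): fills=none; bids=[#1:10@97] asks=[-]
After op 2 [order #2] limit_buy(price=102, qty=1): fills=none; bids=[#2:1@102 #1:10@97] asks=[-]
After op 3 [order #3] market_buy(qty=4): fills=none; bids=[#2:1@102 #1:10@97] asks=[-]
After op 4 [order #4] limit_buy(price=102, qty=4): fills=none; bids=[#2:1@102 #4:4@102 #1:10@97] asks=[-]
After op 5 cancel(order #4): fills=none; bids=[#2:1@102 #1:10@97] asks=[-]

Answer: bid=97 ask=-
bid=102 ask=-
bid=102 ask=-
bid=102 ask=-
bid=102 ask=-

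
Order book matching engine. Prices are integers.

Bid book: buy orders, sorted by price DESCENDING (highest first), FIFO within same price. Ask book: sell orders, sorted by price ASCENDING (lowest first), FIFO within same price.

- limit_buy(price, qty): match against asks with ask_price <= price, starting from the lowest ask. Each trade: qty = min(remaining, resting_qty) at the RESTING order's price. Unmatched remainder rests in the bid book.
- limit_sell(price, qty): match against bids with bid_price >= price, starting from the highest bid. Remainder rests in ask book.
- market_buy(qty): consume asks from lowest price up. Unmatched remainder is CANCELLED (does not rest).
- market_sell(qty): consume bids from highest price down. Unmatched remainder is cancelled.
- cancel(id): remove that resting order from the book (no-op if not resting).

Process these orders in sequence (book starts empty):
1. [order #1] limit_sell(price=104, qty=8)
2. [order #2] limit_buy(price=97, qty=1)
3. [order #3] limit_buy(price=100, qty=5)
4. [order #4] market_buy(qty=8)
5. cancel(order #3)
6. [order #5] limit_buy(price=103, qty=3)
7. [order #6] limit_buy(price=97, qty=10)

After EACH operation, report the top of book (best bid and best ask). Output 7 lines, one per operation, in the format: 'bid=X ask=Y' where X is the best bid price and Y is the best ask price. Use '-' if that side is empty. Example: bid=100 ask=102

Answer: bid=- ask=104
bid=97 ask=104
bid=100 ask=104
bid=100 ask=-
bid=97 ask=-
bid=103 ask=-
bid=103 ask=-

Derivation:
After op 1 [order #1] limit_sell(price=104, qty=8): fills=none; bids=[-] asks=[#1:8@104]
After op 2 [order #2] limit_buy(price=97, qty=1): fills=none; bids=[#2:1@97] asks=[#1:8@104]
After op 3 [order #3] limit_buy(price=100, qty=5): fills=none; bids=[#3:5@100 #2:1@97] asks=[#1:8@104]
After op 4 [order #4] market_buy(qty=8): fills=#4x#1:8@104; bids=[#3:5@100 #2:1@97] asks=[-]
After op 5 cancel(order #3): fills=none; bids=[#2:1@97] asks=[-]
After op 6 [order #5] limit_buy(price=103, qty=3): fills=none; bids=[#5:3@103 #2:1@97] asks=[-]
After op 7 [order #6] limit_buy(price=97, qty=10): fills=none; bids=[#5:3@103 #2:1@97 #6:10@97] asks=[-]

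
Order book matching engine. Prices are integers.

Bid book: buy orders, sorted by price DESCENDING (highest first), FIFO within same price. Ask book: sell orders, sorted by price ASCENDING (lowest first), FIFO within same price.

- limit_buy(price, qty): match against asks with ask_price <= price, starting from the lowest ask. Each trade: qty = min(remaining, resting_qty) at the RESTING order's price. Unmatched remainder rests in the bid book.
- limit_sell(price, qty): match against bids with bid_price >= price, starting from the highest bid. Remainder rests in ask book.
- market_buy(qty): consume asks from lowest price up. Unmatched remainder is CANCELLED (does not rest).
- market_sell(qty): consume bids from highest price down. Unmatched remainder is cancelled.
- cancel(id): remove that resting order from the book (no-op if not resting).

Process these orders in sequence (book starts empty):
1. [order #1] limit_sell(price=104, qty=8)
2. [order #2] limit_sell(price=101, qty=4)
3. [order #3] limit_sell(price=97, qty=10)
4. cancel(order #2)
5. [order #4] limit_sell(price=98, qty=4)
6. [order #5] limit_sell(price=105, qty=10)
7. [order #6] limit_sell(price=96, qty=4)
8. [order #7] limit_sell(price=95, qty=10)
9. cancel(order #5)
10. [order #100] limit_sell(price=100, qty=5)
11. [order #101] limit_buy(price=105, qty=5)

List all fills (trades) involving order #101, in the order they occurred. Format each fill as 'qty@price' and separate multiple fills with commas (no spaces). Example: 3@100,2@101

Answer: 5@95

Derivation:
After op 1 [order #1] limit_sell(price=104, qty=8): fills=none; bids=[-] asks=[#1:8@104]
After op 2 [order #2] limit_sell(price=101, qty=4): fills=none; bids=[-] asks=[#2:4@101 #1:8@104]
After op 3 [order #3] limit_sell(price=97, qty=10): fills=none; bids=[-] asks=[#3:10@97 #2:4@101 #1:8@104]
After op 4 cancel(order #2): fills=none; bids=[-] asks=[#3:10@97 #1:8@104]
After op 5 [order #4] limit_sell(price=98, qty=4): fills=none; bids=[-] asks=[#3:10@97 #4:4@98 #1:8@104]
After op 6 [order #5] limit_sell(price=105, qty=10): fills=none; bids=[-] asks=[#3:10@97 #4:4@98 #1:8@104 #5:10@105]
After op 7 [order #6] limit_sell(price=96, qty=4): fills=none; bids=[-] asks=[#6:4@96 #3:10@97 #4:4@98 #1:8@104 #5:10@105]
After op 8 [order #7] limit_sell(price=95, qty=10): fills=none; bids=[-] asks=[#7:10@95 #6:4@96 #3:10@97 #4:4@98 #1:8@104 #5:10@105]
After op 9 cancel(order #5): fills=none; bids=[-] asks=[#7:10@95 #6:4@96 #3:10@97 #4:4@98 #1:8@104]
After op 10 [order #100] limit_sell(price=100, qty=5): fills=none; bids=[-] asks=[#7:10@95 #6:4@96 #3:10@97 #4:4@98 #100:5@100 #1:8@104]
After op 11 [order #101] limit_buy(price=105, qty=5): fills=#101x#7:5@95; bids=[-] asks=[#7:5@95 #6:4@96 #3:10@97 #4:4@98 #100:5@100 #1:8@104]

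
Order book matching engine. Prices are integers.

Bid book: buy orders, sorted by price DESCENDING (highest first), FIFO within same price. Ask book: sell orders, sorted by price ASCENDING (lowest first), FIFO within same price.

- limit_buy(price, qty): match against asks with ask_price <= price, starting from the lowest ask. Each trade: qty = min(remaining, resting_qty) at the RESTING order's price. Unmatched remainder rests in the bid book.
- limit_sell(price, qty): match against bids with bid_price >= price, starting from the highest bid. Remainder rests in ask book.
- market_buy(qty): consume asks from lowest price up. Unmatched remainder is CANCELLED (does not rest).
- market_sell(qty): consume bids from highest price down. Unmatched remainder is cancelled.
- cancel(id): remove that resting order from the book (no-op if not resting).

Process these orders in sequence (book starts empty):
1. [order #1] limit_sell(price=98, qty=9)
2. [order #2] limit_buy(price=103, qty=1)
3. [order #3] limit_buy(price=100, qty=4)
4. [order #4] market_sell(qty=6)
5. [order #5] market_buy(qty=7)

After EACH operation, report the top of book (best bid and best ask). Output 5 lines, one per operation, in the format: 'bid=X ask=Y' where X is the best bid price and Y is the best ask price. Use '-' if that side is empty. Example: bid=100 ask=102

Answer: bid=- ask=98
bid=- ask=98
bid=- ask=98
bid=- ask=98
bid=- ask=-

Derivation:
After op 1 [order #1] limit_sell(price=98, qty=9): fills=none; bids=[-] asks=[#1:9@98]
After op 2 [order #2] limit_buy(price=103, qty=1): fills=#2x#1:1@98; bids=[-] asks=[#1:8@98]
After op 3 [order #3] limit_buy(price=100, qty=4): fills=#3x#1:4@98; bids=[-] asks=[#1:4@98]
After op 4 [order #4] market_sell(qty=6): fills=none; bids=[-] asks=[#1:4@98]
After op 5 [order #5] market_buy(qty=7): fills=#5x#1:4@98; bids=[-] asks=[-]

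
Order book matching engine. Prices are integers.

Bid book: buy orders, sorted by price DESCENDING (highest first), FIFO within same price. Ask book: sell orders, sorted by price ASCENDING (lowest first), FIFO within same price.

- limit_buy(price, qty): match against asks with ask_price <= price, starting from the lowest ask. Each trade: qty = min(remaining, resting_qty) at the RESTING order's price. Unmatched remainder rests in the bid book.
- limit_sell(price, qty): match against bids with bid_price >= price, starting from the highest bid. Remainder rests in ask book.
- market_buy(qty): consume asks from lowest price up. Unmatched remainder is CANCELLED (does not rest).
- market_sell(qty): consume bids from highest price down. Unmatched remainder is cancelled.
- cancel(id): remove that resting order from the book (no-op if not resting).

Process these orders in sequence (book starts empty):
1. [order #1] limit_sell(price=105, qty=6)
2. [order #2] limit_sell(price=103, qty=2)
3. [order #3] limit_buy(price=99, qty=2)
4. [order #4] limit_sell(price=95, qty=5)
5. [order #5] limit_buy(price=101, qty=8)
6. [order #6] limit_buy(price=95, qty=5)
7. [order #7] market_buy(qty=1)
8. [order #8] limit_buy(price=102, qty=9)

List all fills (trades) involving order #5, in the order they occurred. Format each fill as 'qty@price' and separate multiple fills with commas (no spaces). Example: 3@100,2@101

Answer: 3@95

Derivation:
After op 1 [order #1] limit_sell(price=105, qty=6): fills=none; bids=[-] asks=[#1:6@105]
After op 2 [order #2] limit_sell(price=103, qty=2): fills=none; bids=[-] asks=[#2:2@103 #1:6@105]
After op 3 [order #3] limit_buy(price=99, qty=2): fills=none; bids=[#3:2@99] asks=[#2:2@103 #1:6@105]
After op 4 [order #4] limit_sell(price=95, qty=5): fills=#3x#4:2@99; bids=[-] asks=[#4:3@95 #2:2@103 #1:6@105]
After op 5 [order #5] limit_buy(price=101, qty=8): fills=#5x#4:3@95; bids=[#5:5@101] asks=[#2:2@103 #1:6@105]
After op 6 [order #6] limit_buy(price=95, qty=5): fills=none; bids=[#5:5@101 #6:5@95] asks=[#2:2@103 #1:6@105]
After op 7 [order #7] market_buy(qty=1): fills=#7x#2:1@103; bids=[#5:5@101 #6:5@95] asks=[#2:1@103 #1:6@105]
After op 8 [order #8] limit_buy(price=102, qty=9): fills=none; bids=[#8:9@102 #5:5@101 #6:5@95] asks=[#2:1@103 #1:6@105]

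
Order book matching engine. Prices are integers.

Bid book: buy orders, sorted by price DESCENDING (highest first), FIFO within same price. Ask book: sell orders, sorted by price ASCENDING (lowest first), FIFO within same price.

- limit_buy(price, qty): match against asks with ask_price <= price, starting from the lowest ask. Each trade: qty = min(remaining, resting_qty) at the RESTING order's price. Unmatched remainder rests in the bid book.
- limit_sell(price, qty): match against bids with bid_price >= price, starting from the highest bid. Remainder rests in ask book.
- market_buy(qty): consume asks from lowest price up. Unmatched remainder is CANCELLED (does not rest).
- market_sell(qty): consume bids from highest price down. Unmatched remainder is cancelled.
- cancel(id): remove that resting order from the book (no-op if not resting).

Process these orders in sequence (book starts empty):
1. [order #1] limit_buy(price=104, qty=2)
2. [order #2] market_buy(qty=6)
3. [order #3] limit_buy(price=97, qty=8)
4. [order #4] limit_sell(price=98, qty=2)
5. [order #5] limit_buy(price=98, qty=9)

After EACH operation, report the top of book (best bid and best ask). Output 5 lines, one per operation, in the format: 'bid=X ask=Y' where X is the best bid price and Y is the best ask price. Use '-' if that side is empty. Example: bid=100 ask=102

After op 1 [order #1] limit_buy(price=104, qty=2): fills=none; bids=[#1:2@104] asks=[-]
After op 2 [order #2] market_buy(qty=6): fills=none; bids=[#1:2@104] asks=[-]
After op 3 [order #3] limit_buy(price=97, qty=8): fills=none; bids=[#1:2@104 #3:8@97] asks=[-]
After op 4 [order #4] limit_sell(price=98, qty=2): fills=#1x#4:2@104; bids=[#3:8@97] asks=[-]
After op 5 [order #5] limit_buy(price=98, qty=9): fills=none; bids=[#5:9@98 #3:8@97] asks=[-]

Answer: bid=104 ask=-
bid=104 ask=-
bid=104 ask=-
bid=97 ask=-
bid=98 ask=-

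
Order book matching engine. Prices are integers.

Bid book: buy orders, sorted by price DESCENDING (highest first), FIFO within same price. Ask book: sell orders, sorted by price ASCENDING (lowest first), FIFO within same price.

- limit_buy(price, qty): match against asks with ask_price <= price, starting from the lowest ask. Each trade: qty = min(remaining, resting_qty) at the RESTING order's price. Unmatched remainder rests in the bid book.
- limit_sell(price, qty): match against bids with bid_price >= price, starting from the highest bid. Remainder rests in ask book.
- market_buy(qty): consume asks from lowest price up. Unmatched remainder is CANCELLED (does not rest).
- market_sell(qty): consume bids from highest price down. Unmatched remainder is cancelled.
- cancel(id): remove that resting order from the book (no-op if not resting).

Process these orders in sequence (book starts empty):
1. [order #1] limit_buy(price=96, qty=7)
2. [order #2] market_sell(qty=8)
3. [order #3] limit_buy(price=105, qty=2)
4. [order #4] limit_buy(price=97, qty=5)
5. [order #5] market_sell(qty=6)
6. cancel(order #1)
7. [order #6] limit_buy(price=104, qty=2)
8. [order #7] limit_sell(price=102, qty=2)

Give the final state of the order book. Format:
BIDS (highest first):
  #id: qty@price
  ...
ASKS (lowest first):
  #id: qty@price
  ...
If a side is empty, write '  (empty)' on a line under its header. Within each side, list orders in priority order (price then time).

Answer: BIDS (highest first):
  #4: 1@97
ASKS (lowest first):
  (empty)

Derivation:
After op 1 [order #1] limit_buy(price=96, qty=7): fills=none; bids=[#1:7@96] asks=[-]
After op 2 [order #2] market_sell(qty=8): fills=#1x#2:7@96; bids=[-] asks=[-]
After op 3 [order #3] limit_buy(price=105, qty=2): fills=none; bids=[#3:2@105] asks=[-]
After op 4 [order #4] limit_buy(price=97, qty=5): fills=none; bids=[#3:2@105 #4:5@97] asks=[-]
After op 5 [order #5] market_sell(qty=6): fills=#3x#5:2@105 #4x#5:4@97; bids=[#4:1@97] asks=[-]
After op 6 cancel(order #1): fills=none; bids=[#4:1@97] asks=[-]
After op 7 [order #6] limit_buy(price=104, qty=2): fills=none; bids=[#6:2@104 #4:1@97] asks=[-]
After op 8 [order #7] limit_sell(price=102, qty=2): fills=#6x#7:2@104; bids=[#4:1@97] asks=[-]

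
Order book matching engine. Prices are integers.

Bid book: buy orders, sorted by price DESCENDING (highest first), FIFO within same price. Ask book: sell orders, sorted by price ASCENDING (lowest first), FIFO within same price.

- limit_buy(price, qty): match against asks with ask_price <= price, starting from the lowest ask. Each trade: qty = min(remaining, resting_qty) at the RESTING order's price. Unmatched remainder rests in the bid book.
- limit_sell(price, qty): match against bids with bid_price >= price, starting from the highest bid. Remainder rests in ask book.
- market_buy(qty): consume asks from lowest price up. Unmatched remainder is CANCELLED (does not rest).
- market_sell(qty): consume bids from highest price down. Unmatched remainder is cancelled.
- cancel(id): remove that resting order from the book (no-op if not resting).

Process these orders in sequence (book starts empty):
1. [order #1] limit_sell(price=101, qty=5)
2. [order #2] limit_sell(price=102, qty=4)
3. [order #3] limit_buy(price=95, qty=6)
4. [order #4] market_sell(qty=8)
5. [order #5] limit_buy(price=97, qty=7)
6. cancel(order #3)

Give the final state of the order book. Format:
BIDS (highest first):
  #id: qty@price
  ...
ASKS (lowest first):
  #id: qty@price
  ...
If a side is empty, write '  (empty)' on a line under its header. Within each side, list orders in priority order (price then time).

After op 1 [order #1] limit_sell(price=101, qty=5): fills=none; bids=[-] asks=[#1:5@101]
After op 2 [order #2] limit_sell(price=102, qty=4): fills=none; bids=[-] asks=[#1:5@101 #2:4@102]
After op 3 [order #3] limit_buy(price=95, qty=6): fills=none; bids=[#3:6@95] asks=[#1:5@101 #2:4@102]
After op 4 [order #4] market_sell(qty=8): fills=#3x#4:6@95; bids=[-] asks=[#1:5@101 #2:4@102]
After op 5 [order #5] limit_buy(price=97, qty=7): fills=none; bids=[#5:7@97] asks=[#1:5@101 #2:4@102]
After op 6 cancel(order #3): fills=none; bids=[#5:7@97] asks=[#1:5@101 #2:4@102]

Answer: BIDS (highest first):
  #5: 7@97
ASKS (lowest first):
  #1: 5@101
  #2: 4@102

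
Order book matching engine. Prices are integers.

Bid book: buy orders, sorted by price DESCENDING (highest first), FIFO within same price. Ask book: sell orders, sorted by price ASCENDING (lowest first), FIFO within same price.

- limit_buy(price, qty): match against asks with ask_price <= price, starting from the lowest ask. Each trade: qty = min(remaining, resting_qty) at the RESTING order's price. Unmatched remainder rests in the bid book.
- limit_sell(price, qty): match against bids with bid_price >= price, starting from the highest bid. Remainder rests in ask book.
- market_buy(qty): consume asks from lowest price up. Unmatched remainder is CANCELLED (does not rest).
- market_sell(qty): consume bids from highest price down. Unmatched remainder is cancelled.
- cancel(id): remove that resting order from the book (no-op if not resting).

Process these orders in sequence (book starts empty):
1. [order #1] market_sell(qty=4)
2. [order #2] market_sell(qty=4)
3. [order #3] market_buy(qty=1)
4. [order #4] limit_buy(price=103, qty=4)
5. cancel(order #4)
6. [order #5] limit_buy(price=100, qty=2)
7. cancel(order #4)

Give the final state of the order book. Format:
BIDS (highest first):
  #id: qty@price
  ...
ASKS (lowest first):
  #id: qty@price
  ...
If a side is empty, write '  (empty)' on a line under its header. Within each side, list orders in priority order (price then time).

Answer: BIDS (highest first):
  #5: 2@100
ASKS (lowest first):
  (empty)

Derivation:
After op 1 [order #1] market_sell(qty=4): fills=none; bids=[-] asks=[-]
After op 2 [order #2] market_sell(qty=4): fills=none; bids=[-] asks=[-]
After op 3 [order #3] market_buy(qty=1): fills=none; bids=[-] asks=[-]
After op 4 [order #4] limit_buy(price=103, qty=4): fills=none; bids=[#4:4@103] asks=[-]
After op 5 cancel(order #4): fills=none; bids=[-] asks=[-]
After op 6 [order #5] limit_buy(price=100, qty=2): fills=none; bids=[#5:2@100] asks=[-]
After op 7 cancel(order #4): fills=none; bids=[#5:2@100] asks=[-]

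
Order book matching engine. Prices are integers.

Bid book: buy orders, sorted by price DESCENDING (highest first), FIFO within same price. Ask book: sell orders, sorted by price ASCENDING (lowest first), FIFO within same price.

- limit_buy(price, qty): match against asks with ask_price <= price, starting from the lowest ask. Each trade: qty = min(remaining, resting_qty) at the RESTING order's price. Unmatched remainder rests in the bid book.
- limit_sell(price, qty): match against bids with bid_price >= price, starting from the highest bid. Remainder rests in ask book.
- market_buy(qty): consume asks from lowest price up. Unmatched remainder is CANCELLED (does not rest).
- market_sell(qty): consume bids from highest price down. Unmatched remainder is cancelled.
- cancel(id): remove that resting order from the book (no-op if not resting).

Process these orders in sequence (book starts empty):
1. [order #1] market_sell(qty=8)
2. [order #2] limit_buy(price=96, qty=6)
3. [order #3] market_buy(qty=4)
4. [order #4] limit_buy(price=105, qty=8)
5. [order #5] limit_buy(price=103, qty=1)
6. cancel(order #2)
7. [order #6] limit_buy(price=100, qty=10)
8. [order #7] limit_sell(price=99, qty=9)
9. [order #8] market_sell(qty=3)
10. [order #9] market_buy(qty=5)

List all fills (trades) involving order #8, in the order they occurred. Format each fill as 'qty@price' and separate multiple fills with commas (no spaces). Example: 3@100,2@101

Answer: 3@100

Derivation:
After op 1 [order #1] market_sell(qty=8): fills=none; bids=[-] asks=[-]
After op 2 [order #2] limit_buy(price=96, qty=6): fills=none; bids=[#2:6@96] asks=[-]
After op 3 [order #3] market_buy(qty=4): fills=none; bids=[#2:6@96] asks=[-]
After op 4 [order #4] limit_buy(price=105, qty=8): fills=none; bids=[#4:8@105 #2:6@96] asks=[-]
After op 5 [order #5] limit_buy(price=103, qty=1): fills=none; bids=[#4:8@105 #5:1@103 #2:6@96] asks=[-]
After op 6 cancel(order #2): fills=none; bids=[#4:8@105 #5:1@103] asks=[-]
After op 7 [order #6] limit_buy(price=100, qty=10): fills=none; bids=[#4:8@105 #5:1@103 #6:10@100] asks=[-]
After op 8 [order #7] limit_sell(price=99, qty=9): fills=#4x#7:8@105 #5x#7:1@103; bids=[#6:10@100] asks=[-]
After op 9 [order #8] market_sell(qty=3): fills=#6x#8:3@100; bids=[#6:7@100] asks=[-]
After op 10 [order #9] market_buy(qty=5): fills=none; bids=[#6:7@100] asks=[-]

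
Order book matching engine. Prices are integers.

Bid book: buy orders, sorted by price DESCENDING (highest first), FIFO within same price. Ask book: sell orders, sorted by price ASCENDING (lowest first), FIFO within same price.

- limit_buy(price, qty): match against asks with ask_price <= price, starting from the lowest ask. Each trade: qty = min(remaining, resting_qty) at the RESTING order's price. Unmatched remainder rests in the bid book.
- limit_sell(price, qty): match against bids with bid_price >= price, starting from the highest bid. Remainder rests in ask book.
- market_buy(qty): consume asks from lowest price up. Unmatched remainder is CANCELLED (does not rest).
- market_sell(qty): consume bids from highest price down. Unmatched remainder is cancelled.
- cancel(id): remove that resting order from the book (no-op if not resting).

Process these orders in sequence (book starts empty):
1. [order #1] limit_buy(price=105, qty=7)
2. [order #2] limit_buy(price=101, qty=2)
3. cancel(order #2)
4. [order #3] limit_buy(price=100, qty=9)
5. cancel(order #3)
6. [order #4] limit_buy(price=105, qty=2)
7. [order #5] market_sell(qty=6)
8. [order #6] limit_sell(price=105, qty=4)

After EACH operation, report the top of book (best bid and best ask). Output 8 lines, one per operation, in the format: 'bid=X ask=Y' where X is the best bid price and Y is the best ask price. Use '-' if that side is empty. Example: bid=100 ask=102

After op 1 [order #1] limit_buy(price=105, qty=7): fills=none; bids=[#1:7@105] asks=[-]
After op 2 [order #2] limit_buy(price=101, qty=2): fills=none; bids=[#1:7@105 #2:2@101] asks=[-]
After op 3 cancel(order #2): fills=none; bids=[#1:7@105] asks=[-]
After op 4 [order #3] limit_buy(price=100, qty=9): fills=none; bids=[#1:7@105 #3:9@100] asks=[-]
After op 5 cancel(order #3): fills=none; bids=[#1:7@105] asks=[-]
After op 6 [order #4] limit_buy(price=105, qty=2): fills=none; bids=[#1:7@105 #4:2@105] asks=[-]
After op 7 [order #5] market_sell(qty=6): fills=#1x#5:6@105; bids=[#1:1@105 #4:2@105] asks=[-]
After op 8 [order #6] limit_sell(price=105, qty=4): fills=#1x#6:1@105 #4x#6:2@105; bids=[-] asks=[#6:1@105]

Answer: bid=105 ask=-
bid=105 ask=-
bid=105 ask=-
bid=105 ask=-
bid=105 ask=-
bid=105 ask=-
bid=105 ask=-
bid=- ask=105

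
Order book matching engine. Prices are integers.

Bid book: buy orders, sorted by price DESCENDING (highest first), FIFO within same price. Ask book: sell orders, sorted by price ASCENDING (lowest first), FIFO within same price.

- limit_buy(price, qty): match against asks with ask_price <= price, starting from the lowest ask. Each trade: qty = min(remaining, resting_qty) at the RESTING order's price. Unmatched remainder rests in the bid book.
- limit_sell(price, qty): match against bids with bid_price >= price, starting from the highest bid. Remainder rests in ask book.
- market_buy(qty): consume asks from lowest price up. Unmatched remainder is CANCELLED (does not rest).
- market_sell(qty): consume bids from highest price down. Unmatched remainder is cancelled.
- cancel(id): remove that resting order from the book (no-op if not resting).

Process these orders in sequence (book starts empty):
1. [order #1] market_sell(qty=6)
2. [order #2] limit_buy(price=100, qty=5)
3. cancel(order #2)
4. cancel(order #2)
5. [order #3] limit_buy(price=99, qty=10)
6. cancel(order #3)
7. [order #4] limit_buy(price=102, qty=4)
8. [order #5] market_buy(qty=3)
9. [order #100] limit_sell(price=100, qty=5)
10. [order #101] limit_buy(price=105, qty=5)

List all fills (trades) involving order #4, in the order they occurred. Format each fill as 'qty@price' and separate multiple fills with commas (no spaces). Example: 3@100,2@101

After op 1 [order #1] market_sell(qty=6): fills=none; bids=[-] asks=[-]
After op 2 [order #2] limit_buy(price=100, qty=5): fills=none; bids=[#2:5@100] asks=[-]
After op 3 cancel(order #2): fills=none; bids=[-] asks=[-]
After op 4 cancel(order #2): fills=none; bids=[-] asks=[-]
After op 5 [order #3] limit_buy(price=99, qty=10): fills=none; bids=[#3:10@99] asks=[-]
After op 6 cancel(order #3): fills=none; bids=[-] asks=[-]
After op 7 [order #4] limit_buy(price=102, qty=4): fills=none; bids=[#4:4@102] asks=[-]
After op 8 [order #5] market_buy(qty=3): fills=none; bids=[#4:4@102] asks=[-]
After op 9 [order #100] limit_sell(price=100, qty=5): fills=#4x#100:4@102; bids=[-] asks=[#100:1@100]
After op 10 [order #101] limit_buy(price=105, qty=5): fills=#101x#100:1@100; bids=[#101:4@105] asks=[-]

Answer: 4@102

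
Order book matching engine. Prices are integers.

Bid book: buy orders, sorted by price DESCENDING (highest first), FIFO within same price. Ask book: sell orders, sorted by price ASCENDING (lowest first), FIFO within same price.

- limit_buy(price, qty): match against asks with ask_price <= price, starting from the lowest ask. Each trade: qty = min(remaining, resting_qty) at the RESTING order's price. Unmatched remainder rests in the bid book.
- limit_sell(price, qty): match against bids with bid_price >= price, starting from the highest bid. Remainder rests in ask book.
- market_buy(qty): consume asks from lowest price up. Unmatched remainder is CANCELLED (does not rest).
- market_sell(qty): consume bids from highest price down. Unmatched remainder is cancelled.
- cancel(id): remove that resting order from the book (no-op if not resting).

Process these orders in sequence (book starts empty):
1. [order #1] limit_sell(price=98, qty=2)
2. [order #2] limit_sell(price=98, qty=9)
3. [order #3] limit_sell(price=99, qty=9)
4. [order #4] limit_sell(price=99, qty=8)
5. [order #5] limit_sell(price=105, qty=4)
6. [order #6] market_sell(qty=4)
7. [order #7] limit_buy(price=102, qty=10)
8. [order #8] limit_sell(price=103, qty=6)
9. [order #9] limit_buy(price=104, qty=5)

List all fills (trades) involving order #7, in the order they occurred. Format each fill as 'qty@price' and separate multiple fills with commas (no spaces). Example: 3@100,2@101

Answer: 2@98,8@98

Derivation:
After op 1 [order #1] limit_sell(price=98, qty=2): fills=none; bids=[-] asks=[#1:2@98]
After op 2 [order #2] limit_sell(price=98, qty=9): fills=none; bids=[-] asks=[#1:2@98 #2:9@98]
After op 3 [order #3] limit_sell(price=99, qty=9): fills=none; bids=[-] asks=[#1:2@98 #2:9@98 #3:9@99]
After op 4 [order #4] limit_sell(price=99, qty=8): fills=none; bids=[-] asks=[#1:2@98 #2:9@98 #3:9@99 #4:8@99]
After op 5 [order #5] limit_sell(price=105, qty=4): fills=none; bids=[-] asks=[#1:2@98 #2:9@98 #3:9@99 #4:8@99 #5:4@105]
After op 6 [order #6] market_sell(qty=4): fills=none; bids=[-] asks=[#1:2@98 #2:9@98 #3:9@99 #4:8@99 #5:4@105]
After op 7 [order #7] limit_buy(price=102, qty=10): fills=#7x#1:2@98 #7x#2:8@98; bids=[-] asks=[#2:1@98 #3:9@99 #4:8@99 #5:4@105]
After op 8 [order #8] limit_sell(price=103, qty=6): fills=none; bids=[-] asks=[#2:1@98 #3:9@99 #4:8@99 #8:6@103 #5:4@105]
After op 9 [order #9] limit_buy(price=104, qty=5): fills=#9x#2:1@98 #9x#3:4@99; bids=[-] asks=[#3:5@99 #4:8@99 #8:6@103 #5:4@105]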